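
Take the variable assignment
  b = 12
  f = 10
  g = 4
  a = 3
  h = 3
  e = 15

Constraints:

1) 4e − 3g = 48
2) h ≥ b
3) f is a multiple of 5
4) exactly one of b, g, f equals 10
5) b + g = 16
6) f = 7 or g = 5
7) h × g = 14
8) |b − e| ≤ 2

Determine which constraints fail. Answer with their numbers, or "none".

Constraints 2, 6, 7, 8 are violated.

1) 4e − 3g = 4(15) − 3(4) = 48 — OK.
2) h = 3, b = 12; 3 < 12 (want ≥) — violated.
3) 10 / 5 = 2, so 5 divides 10 — OK.
4) b=12, g=4, f=10; 1 of them equals 10 — OK.
5) b + g = 12 + 4 = 16 — OK.
6) f = 10 ≠ 7 and g = 4 ≠ 5; both disjuncts false — violated.
7) h × g = 3 × 4 = 12, not 14 — violated.
8) |12 − 15| = 3; 3 > 2, exceeds bound 2 — violated.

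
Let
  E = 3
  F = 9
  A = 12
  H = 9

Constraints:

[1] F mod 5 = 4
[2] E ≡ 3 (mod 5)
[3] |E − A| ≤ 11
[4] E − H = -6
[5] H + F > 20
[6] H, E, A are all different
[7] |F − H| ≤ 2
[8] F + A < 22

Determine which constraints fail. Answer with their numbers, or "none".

[1] 9 mod 5 = 4 — holds.
[2] 3 mod 5 = 3 — holds.
[3] |3 − 12| = 9; 9 ≤ 11 — holds.
[4] E − H = 3 − 9 = -6 — holds.
[5] H + F = 9 + 9 = 18; 18 ≤ 20, bound 20 not met — fails.
[6] values 9, 3, 12 are pairwise distinct — holds.
[7] |9 − 9| = 0; 0 ≤ 2 — holds.
[8] F + A = 9 + 12 = 21; 21 < 22 — holds.

Constraint 5 does not hold.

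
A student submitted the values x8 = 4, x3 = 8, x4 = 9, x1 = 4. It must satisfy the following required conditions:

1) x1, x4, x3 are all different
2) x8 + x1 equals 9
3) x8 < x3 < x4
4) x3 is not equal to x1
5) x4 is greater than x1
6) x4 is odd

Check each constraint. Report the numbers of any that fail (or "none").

1) values 4, 9, 8 are pairwise distinct — holds.
2) x8 + x1 = 4 + 4 = 8, not 9 — does not hold.
3) values 4 < 8 < 9 — holds.
4) x3 = 8, x1 = 4; distinct — holds.
5) x4 = 9, x1 = 4; 9 > 4 — holds.
6) x4 = 9 is odd — holds.

No — constraint 2 is not satisfied.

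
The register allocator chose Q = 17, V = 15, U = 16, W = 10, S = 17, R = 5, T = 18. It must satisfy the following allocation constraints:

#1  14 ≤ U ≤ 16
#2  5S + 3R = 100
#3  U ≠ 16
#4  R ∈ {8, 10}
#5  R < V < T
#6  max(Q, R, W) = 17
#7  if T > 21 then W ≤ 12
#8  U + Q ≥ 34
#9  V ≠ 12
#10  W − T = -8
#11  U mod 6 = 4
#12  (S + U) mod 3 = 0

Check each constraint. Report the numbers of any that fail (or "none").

#1 U = 16 lies in [14, 16] — holds.
#2 5S + 3R = 5(17) + 3(5) = 100 — holds.
#3 U = 16, but 16 is required to differ — does not hold.
#4 R = 5 is not in {8, 10} — does not hold.
#5 values 5 < 15 < 18 — holds.
#6 max(17, 5, 10) = 17 — holds.
#7 T = 18, not > 21; antecedent false, conditional vacuously true — holds.
#8 U + Q = 16 + 17 = 33; 33 < 34, bound 34 not met — does not hold.
#9 V = 15, and 15 ≠ 12 — holds.
#10 W − T = 10 − 18 = -8 — holds.
#11 16 mod 6 = 4 — holds.
#12 S + U = 33; 33 mod 3 = 0 — holds.

The assignment fails constraints 3, 4, and 8.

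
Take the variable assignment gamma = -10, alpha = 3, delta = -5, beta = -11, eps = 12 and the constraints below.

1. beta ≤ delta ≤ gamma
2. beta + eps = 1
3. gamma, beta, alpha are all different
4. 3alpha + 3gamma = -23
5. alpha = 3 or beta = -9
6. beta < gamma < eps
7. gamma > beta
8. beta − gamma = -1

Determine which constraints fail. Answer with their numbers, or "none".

Constraints 1, 4 do not hold.

1. values -11, -5, -10; delta = -5 is not ≤ gamma = -10 — does not hold.
2. beta + eps = -11 + 12 = 1 — holds.
3. values -10, -11, 3 are pairwise distinct — holds.
4. 3alpha + 3gamma = 3(3) + 3(-10) = -21, not -23 — does not hold.
5. alpha = 3 = 3 (first disjunct) — holds.
6. values -11 < -10 < 12 — holds.
7. gamma = -10, beta = -11; -10 > -11 — holds.
8. beta − gamma = -11 − (-10) = -1 — holds.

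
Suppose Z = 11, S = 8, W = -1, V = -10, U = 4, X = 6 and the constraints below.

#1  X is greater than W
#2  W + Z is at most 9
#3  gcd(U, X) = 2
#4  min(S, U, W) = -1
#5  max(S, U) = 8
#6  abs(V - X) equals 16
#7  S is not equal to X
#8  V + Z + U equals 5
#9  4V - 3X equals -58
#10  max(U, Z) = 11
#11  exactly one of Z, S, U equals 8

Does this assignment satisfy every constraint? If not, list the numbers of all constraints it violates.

#1 X = 6, W = -1; 6 > -1 — OK.
#2 W + Z = -1 + 11 = 10; 10 > 9, bound 9 not met — violated.
#3 gcd(4, 6) = 2 — OK.
#4 min(8, 4, -1) = -1 — OK.
#5 max(8, 4) = 8 — OK.
#6 abs(-10 - 6) = 16 — OK.
#7 S = 8, X = 6; distinct — OK.
#8 V + Z + U = -10 + 11 + 4 = 5 — OK.
#9 4V - 3X = 4(-10) - 3(6) = -58 — OK.
#10 max(4, 11) = 11 — OK.
#11 Z=11, S=8, U=4; 1 of them equals 8 — OK.

Constraint 2 is violated.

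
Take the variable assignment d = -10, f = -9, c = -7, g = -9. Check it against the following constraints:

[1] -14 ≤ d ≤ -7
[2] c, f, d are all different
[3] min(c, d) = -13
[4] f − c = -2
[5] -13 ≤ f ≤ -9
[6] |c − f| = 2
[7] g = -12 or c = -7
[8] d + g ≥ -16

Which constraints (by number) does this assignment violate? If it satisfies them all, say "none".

[1] d = -10 lies in [-14, -7]  ✓
[2] values -7, -9, -10 are pairwise distinct  ✓
[3] min(-7, -10) = -10, not -13  ✗
[4] f − c = -9 − (-7) = -2  ✓
[5] f = -9 lies in [-13, -9]  ✓
[6] |-7 − (-9)| = 2  ✓
[7] g = -9 ≠ -12, but c = -7 = -7 (second disjunct)  ✓
[8] d + g = -10 + (-9) = -19; -19 < -16, bound -16 not met  ✗

Violated: 3 and 8.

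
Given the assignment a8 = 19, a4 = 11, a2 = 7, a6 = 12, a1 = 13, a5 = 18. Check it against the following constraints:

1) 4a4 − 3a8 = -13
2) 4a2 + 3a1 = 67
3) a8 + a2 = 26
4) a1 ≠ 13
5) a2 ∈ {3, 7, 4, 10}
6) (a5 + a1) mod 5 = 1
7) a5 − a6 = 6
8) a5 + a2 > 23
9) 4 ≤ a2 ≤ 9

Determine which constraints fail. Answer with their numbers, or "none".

1) 4a4 − 3a8 = 4(11) − 3(19) = -13 — holds.
2) 4a2 + 3a1 = 4(7) + 3(13) = 67 — holds.
3) a8 + a2 = 19 + 7 = 26 — holds.
4) a1 = 13, but 13 is required to differ — fails.
5) a2 = 7 is in {3, 7, 4, 10} — holds.
6) a5 + a1 = 31; 31 mod 5 = 1 — holds.
7) a5 − a6 = 18 − 12 = 6 — holds.
8) a5 + a2 = 18 + 7 = 25; 25 > 23 — holds.
9) a2 = 7 lies in [4, 9] — holds.

Violated: 4.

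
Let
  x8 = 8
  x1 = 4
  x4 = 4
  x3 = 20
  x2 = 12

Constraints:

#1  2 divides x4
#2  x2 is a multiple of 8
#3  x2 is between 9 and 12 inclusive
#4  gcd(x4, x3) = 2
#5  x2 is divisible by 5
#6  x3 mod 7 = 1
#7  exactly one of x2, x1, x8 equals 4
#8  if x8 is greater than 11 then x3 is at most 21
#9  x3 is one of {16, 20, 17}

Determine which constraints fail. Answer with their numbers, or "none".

Constraints 2, 4, 5, and 6 are violated.

#1 4 / 2 = 2, so 2 divides 4 — holds.
#2 12 = 8*1 + 4, so 8 does not divide 12 — fails.
#3 x2 = 12 lies in [9, 12] — holds.
#4 gcd(4, 20) = 4, not 2 — fails.
#5 12 = 5*2 + 2, so 5 does not divide 12 — fails.
#6 20 mod 7 = 6, not 1 — fails.
#7 x2=12, x1=4, x8=8; 1 of them equals 4 — holds.
#8 x8 = 8, not > 11; antecedent false, conditional vacuously true — holds.
#9 x3 = 20 is in {16, 20, 17} — holds.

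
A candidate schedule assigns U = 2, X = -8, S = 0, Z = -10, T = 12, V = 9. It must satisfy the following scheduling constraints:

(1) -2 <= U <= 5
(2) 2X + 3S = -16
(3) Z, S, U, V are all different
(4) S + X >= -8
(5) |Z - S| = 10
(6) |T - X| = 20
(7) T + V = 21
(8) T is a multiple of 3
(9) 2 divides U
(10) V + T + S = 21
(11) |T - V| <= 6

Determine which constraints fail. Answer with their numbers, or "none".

All constraints are satisfied.

(1) U = 2 lies in [-2, 5] — holds.
(2) 2X + 3S = 2(-8) + 3(0) = -16 — holds.
(3) values -10, 0, 2, 9 are pairwise distinct — holds.
(4) S + X = 0 + (-8) = -8; -8 ≥ -8 — holds.
(5) |-10 - 0| = 10 — holds.
(6) |12 - (-8)| = 20 — holds.
(7) T + V = 12 + 9 = 21 — holds.
(8) 12 / 3 = 4, so 3 divides 12 — holds.
(9) 2 / 2 = 1, so 2 divides 2 — holds.
(10) V + T + S = 9 + 12 + 0 = 21 — holds.
(11) |12 - 9| = 3; 3 ≤ 6 — holds.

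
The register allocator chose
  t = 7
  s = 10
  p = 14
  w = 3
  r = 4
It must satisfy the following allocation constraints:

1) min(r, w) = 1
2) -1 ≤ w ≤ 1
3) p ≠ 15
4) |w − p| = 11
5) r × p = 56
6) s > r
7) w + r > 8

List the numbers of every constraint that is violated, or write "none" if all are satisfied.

Constraints 1, 2, and 7 are violated.

1) min(4, 3) = 3, not 1 — fails.
2) w = 3 is outside [-1, 1] — fails.
3) p = 14, and 14 ≠ 15 — holds.
4) |3 − 14| = 11 — holds.
5) r × p = 4 × 14 = 56 — holds.
6) s = 10, r = 4; 10 > 4 — holds.
7) w + r = 3 + 4 = 7; 7 ≤ 8, bound 8 not met — fails.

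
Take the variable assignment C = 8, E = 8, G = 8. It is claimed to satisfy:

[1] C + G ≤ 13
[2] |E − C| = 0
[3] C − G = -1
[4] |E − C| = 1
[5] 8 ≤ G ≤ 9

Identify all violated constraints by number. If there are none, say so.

Violated: 1, 3, 4.

[1] C + G = 8 + 8 = 16; 16 > 13, bound 13 not met  false
[2] |8 − 8| = 0  true
[3] C − G = 8 − 8 = 0, not -1  false
[4] |8 − 8| = 0, not 1  false
[5] G = 8 lies in [8, 9]  true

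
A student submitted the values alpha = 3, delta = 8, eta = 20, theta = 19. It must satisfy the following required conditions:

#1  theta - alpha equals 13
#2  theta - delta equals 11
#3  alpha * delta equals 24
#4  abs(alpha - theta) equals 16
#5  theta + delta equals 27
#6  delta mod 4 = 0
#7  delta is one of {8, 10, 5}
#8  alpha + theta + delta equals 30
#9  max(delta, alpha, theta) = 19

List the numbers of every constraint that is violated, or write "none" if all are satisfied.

No — constraint 1 is not satisfied.

#1 theta - alpha = 19 - 3 = 16, not 13  no
#2 theta - delta = 19 - 8 = 11  yes
#3 alpha * delta = 3 * 8 = 24  yes
#4 abs(3 - 19) = 16  yes
#5 theta + delta = 19 + 8 = 27  yes
#6 8 mod 4 = 0  yes
#7 delta = 8 is in {8, 10, 5}  yes
#8 alpha + theta + delta = 3 + 19 + 8 = 30  yes
#9 max(8, 3, 19) = 19  yes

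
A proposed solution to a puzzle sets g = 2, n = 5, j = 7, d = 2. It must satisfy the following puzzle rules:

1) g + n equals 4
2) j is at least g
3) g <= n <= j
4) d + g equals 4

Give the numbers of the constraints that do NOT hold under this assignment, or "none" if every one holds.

The assignment fails constraint 1.

1) g + n = 2 + 5 = 7, not 4  fails
2) j = 7, g = 2; 7 ≥ 2  holds
3) values 2 <= 5 <= 7  holds
4) d + g = 2 + 2 = 4  holds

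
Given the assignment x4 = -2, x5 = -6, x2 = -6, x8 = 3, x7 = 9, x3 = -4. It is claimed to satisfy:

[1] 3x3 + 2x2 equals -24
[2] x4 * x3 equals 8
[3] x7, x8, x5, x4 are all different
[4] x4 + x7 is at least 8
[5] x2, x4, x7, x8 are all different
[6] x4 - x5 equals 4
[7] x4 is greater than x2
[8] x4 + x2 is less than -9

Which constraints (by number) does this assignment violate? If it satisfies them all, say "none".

[1] 3x3 + 2x2 = 3(-4) + 2(-6) = -24 — OK.
[2] x4 * x3 = -2 * (-4) = 8 — OK.
[3] values 9, 3, -6, -2 are pairwise distinct — OK.
[4] x4 + x7 = -2 + 9 = 7; 7 < 8, bound 8 not met — violated.
[5] values -6, -2, 9, 3 are pairwise distinct — OK.
[6] x4 - x5 = -2 - (-6) = 4 — OK.
[7] x4 = -2, x2 = -6; -2 > -6 — OK.
[8] x4 + x2 = -2 + (-6) = -8; -8 ≥ -9, bound -9 not met — violated.

Constraints 4, 8 are violated.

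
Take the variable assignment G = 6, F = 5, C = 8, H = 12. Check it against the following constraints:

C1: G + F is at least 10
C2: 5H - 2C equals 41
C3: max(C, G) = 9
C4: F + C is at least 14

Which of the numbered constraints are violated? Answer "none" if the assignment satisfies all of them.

C1: G + F = 6 + 5 = 11; 11 ≥ 10  ✓
C2: 5H - 2C = 5(12) - 2(8) = 44, not 41  ✗
C3: max(8, 6) = 8, not 9  ✗
C4: F + C = 5 + 8 = 13; 13 < 14, bound 14 not met  ✗

The assignment fails constraints 2, 3, and 4.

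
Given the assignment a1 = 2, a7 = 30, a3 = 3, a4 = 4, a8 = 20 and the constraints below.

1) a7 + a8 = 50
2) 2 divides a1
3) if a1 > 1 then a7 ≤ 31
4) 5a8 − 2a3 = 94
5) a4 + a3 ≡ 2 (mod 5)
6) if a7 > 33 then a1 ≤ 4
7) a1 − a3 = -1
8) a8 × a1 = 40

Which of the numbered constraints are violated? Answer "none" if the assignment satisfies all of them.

1) a7 + a8 = 30 + 20 = 50  ✔
2) 2 / 2 = 1, so 2 divides 2  ✔
3) a1 = 2 > 1, so we need a7 ≤ 31; a7 = 30 ≤ 31  ✔
4) 5a8 − 2a3 = 5(20) − 2(3) = 94  ✔
5) a4 + a3 = 7; 7 mod 5 = 2  ✔
6) a7 = 30, not > 33; antecedent false, conditional vacuously true  ✔
7) a1 − a3 = 2 − 3 = -1  ✔
8) a8 × a1 = 20 × 2 = 40  ✔

The assignment satisfies every constraint.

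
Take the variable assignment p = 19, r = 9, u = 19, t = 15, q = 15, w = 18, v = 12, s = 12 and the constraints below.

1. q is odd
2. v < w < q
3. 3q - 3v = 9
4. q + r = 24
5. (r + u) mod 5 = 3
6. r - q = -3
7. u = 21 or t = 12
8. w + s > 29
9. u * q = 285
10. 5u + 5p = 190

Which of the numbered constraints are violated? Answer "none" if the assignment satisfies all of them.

1. q = 15 is odd — satisfied.
2. values 12, 18, 15; w = 18 is not < q = 15 — violated.
3. 3q - 3v = 3(15) - 3(12) = 9 — satisfied.
4. q + r = 15 + 9 = 24 — satisfied.
5. r + u = 28; 28 mod 5 = 3 — satisfied.
6. r - q = 9 - 15 = -6, not -3 — violated.
7. u = 19 ≠ 21 and t = 15 ≠ 12; both disjuncts false — violated.
8. w + s = 18 + 12 = 30; 30 > 29 — satisfied.
9. u * q = 19 * 15 = 285 — satisfied.
10. 5u + 5p = 5(19) + 5(19) = 190 — satisfied.

Violated: 2, 6, 7.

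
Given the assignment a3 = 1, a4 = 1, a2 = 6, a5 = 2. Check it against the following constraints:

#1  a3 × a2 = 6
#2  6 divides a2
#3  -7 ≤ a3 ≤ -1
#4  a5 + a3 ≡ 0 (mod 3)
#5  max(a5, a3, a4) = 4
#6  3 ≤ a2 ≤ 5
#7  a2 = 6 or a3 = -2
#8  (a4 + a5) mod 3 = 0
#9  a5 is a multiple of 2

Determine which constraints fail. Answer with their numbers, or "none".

#1 a3 × a2 = 1 × 6 = 6  ✔
#2 6 / 6 = 1, so 6 divides 6  ✔
#3 a3 = 1 is outside [-7, -1]  ✘
#4 a5 + a3 = 3; 3 mod 3 = 0  ✔
#5 max(2, 1, 1) = 2, not 4  ✘
#6 a2 = 6 is outside [3, 5]  ✘
#7 a2 = 6 = 6 (first disjunct)  ✔
#8 a4 + a5 = 3; 3 mod 3 = 0  ✔
#9 2 / 2 = 1, so 2 divides 2  ✔

No — constraints 3, 5, 6 are not satisfied.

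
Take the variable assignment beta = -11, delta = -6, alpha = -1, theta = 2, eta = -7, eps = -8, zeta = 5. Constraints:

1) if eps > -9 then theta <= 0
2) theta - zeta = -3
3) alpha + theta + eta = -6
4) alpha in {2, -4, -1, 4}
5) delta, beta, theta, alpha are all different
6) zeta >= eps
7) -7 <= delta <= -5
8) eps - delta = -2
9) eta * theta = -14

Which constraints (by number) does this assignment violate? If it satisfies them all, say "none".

1) eps = -8 > -9, so we need theta ≤ 0; but theta = 2 > 0 — violated.
2) theta - zeta = 2 - 5 = -3 — satisfied.
3) alpha + theta + eta = -1 + 2 + (-7) = -6 — satisfied.
4) alpha = -1 is in {2, -4, -1, 4} — satisfied.
5) values -6, -11, 2, -1 are pairwise distinct — satisfied.
6) zeta = 5, eps = -8; 5 ≥ -8 — satisfied.
7) delta = -6 lies in [-7, -5] — satisfied.
8) eps - delta = -8 - (-6) = -2 — satisfied.
9) eta * theta = -7 * 2 = -14 — satisfied.

Violated: 1.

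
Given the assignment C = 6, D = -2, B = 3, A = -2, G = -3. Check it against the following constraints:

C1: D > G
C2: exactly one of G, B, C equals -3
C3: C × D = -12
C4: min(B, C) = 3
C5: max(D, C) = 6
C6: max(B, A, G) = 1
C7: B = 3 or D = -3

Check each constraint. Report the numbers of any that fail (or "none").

Constraint 6 does not hold.

C1: D = -2, G = -3; -2 > -3 — satisfied.
C2: G=-3, B=3, C=6; 1 of them equals -3 — satisfied.
C3: C × D = 6 × (-2) = -12 — satisfied.
C4: min(3, 6) = 3 — satisfied.
C5: max(-2, 6) = 6 — satisfied.
C6: max(3, -2, -3) = 3, not 1 — violated.
C7: B = 3 = 3 (first disjunct) — satisfied.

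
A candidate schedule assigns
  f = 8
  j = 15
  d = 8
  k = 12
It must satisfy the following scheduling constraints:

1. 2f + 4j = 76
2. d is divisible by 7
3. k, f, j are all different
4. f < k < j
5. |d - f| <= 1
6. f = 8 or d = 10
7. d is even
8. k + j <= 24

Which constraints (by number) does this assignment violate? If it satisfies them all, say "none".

1. 2f + 4j = 2(8) + 4(15) = 76  ✔
2. 8 = 7*1 + 1, so 7 does not divide 8  ✘
3. values 12, 8, 15 are pairwise distinct  ✔
4. values 8 < 12 < 15  ✔
5. |8 - 8| = 0; 0 ≤ 1  ✔
6. f = 8 = 8 (first disjunct)  ✔
7. d = 8 is even  ✔
8. k + j = 12 + 15 = 27; 27 > 24, bound 24 not met  ✘

Constraints 2, 8 do not hold.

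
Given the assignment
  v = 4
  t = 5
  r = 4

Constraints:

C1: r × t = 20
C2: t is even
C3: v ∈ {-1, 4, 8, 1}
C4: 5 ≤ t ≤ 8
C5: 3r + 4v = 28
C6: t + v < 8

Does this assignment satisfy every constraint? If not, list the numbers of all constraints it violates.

C1: r × t = 4 × 5 = 20  ✔
C2: t = 5 is odd  ✘
C3: v = 4 is in {-1, 4, 8, 1}  ✔
C4: t = 5 lies in [5, 8]  ✔
C5: 3r + 4v = 3(4) + 4(4) = 28  ✔
C6: t + v = 5 + 4 = 9; 9 ≥ 8, bound 8 not met  ✘

No — constraints 2 and 6 are not satisfied.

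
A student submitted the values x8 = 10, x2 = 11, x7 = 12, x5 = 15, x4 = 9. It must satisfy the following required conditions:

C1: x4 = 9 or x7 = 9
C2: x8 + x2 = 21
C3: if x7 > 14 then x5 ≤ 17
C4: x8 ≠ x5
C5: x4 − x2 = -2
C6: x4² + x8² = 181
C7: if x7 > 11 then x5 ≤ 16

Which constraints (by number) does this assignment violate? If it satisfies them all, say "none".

C1: x4 = 9 = 9 (first disjunct)  ✓
C2: x8 + x2 = 10 + 11 = 21  ✓
C3: x7 = 12, not > 14; antecedent false, conditional vacuously true  ✓
C4: x8 = 10, x5 = 15; distinct  ✓
C5: x4 − x2 = 9 − 11 = -2  ✓
C6: x4² + x8² = 9² + 10² = 81 + 100 = 181  ✓
C7: x7 = 12 > 11, so we need x5 ≤ 16; x5 = 15 ≤ 16  ✓

Yes — all constraints hold.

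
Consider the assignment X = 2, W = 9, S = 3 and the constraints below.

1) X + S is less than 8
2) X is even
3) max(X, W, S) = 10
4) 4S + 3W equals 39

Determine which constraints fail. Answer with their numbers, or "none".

The assignment fails constraint 3.

1) X + S = 2 + 3 = 5; 5 < 8  true
2) X = 2 is even  true
3) max(2, 9, 3) = 9, not 10  false
4) 4S + 3W = 4(3) + 3(9) = 39  true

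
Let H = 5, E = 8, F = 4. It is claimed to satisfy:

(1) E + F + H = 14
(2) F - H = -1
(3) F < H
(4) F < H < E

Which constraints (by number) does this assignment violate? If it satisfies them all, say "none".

Violated: 1.

(1) E + F + H = 8 + 4 + 5 = 17, not 14  no
(2) F - H = 4 - 5 = -1  yes
(3) F = 4, H = 5; 4 < 5  yes
(4) values 4 < 5 < 8  yes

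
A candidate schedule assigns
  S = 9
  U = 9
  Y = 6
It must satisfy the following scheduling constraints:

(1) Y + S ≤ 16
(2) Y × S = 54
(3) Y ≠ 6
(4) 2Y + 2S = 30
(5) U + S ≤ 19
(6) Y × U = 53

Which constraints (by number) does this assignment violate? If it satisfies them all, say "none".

No — constraints 3, 6 are not satisfied.

(1) Y + S = 6 + 9 = 15; 15 ≤ 16 — OK.
(2) Y × S = 6 × 9 = 54 — OK.
(3) Y = 6, but 6 is required to differ — violated.
(4) 2Y + 2S = 2(6) + 2(9) = 30 — OK.
(5) U + S = 9 + 9 = 18; 18 ≤ 19 — OK.
(6) Y × U = 6 × 9 = 54, not 53 — violated.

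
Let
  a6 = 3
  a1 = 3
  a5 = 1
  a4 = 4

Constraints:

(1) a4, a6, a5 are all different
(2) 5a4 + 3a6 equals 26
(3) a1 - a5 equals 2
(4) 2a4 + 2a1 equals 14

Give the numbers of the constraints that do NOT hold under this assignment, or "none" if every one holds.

(1) values 4, 3, 1 are pairwise distinct — satisfied.
(2) 5a4 + 3a6 = 5(4) + 3(3) = 29, not 26 — violated.
(3) a1 - a5 = 3 - 1 = 2 — satisfied.
(4) 2a4 + 2a1 = 2(4) + 2(3) = 14 — satisfied.

No — constraint 2 is not satisfied.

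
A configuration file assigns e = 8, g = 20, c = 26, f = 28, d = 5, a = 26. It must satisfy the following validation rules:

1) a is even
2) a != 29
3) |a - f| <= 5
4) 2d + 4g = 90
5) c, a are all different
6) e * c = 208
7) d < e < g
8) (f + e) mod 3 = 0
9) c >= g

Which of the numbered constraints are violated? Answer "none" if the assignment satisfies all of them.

1) a = 26 is even — OK.
2) a = 26, and 26 ≠ 29 — OK.
3) |26 - 28| = 2; 2 ≤ 5 — OK.
4) 2d + 4g = 2(5) + 4(20) = 90 — OK.
5) c = a = 26, not all different — violated.
6) e * c = 8 * 26 = 208 — OK.
7) values 5 < 8 < 20 — OK.
8) f + e = 36; 36 mod 3 = 0 — OK.
9) c = 26, g = 20; 26 ≥ 20 — OK.

The assignment fails constraint 5.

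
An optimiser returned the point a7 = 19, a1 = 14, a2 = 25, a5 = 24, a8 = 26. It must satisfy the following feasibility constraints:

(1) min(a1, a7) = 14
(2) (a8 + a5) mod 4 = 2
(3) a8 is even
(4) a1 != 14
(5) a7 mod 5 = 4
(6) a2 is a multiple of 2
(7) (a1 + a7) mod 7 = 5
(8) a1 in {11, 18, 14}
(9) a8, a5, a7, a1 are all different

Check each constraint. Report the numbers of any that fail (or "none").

(1) min(14, 19) = 14  true
(2) a8 + a5 = 50; 50 mod 4 = 2  true
(3) a8 = 26 is even  true
(4) a1 = 14, but 14 is required to differ  false
(5) 19 mod 5 = 4  true
(6) 25 = 2*12 + 1, so 2 does not divide 25  false
(7) a1 + a7 = 33; 33 mod 7 = 5  true
(8) a1 = 14 is in {11, 18, 14}  true
(9) values 26, 24, 19, 14 are pairwise distinct  true

No — constraints 4, 6 are not satisfied.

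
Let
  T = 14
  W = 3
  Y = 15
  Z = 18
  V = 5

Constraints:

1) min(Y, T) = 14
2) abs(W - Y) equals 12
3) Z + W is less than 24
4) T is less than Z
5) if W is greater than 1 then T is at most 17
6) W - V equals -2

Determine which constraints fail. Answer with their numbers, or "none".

1) min(15, 14) = 14  ✓
2) abs(3 - 15) = 12  ✓
3) Z + W = 18 + 3 = 21; 21 < 24  ✓
4) T = 14, Z = 18; 14 < 18  ✓
5) W = 3 > 1, so we need T ≤ 17; T = 14 ≤ 17  ✓
6) W - V = 3 - 5 = -2  ✓

None — every constraint holds.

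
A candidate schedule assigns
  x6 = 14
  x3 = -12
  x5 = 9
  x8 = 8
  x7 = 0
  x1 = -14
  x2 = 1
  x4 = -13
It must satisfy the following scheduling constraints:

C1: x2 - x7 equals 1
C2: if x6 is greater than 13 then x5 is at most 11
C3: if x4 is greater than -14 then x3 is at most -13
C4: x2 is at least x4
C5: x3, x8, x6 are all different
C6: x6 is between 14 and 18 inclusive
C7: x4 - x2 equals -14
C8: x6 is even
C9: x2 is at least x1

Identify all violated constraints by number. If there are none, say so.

No — constraint 3 is not satisfied.

C1: x2 - x7 = 1 - 0 = 1 — holds.
C2: x6 = 14 > 13, so we need x5 ≤ 11; x5 = 9 ≤ 11 — holds.
C3: x4 = -13 > -14, so we need x3 ≤ -13; but x3 = -12 > -13 — does not hold.
C4: x2 = 1, x4 = -13; 1 ≥ -13 — holds.
C5: values -12, 8, 14 are pairwise distinct — holds.
C6: x6 = 14 lies in [14, 18] — holds.
C7: x4 - x2 = -13 - 1 = -14 — holds.
C8: x6 = 14 is even — holds.
C9: x2 = 1, x1 = -14; 1 ≥ -14 — holds.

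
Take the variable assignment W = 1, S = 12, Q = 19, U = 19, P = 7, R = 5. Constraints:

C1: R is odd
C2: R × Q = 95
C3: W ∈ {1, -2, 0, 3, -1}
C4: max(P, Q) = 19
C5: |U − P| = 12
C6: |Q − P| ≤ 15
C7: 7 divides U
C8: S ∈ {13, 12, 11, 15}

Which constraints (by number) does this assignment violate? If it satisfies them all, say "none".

C1: R = 5 is odd  true
C2: R × Q = 5 × 19 = 95  true
C3: W = 1 is in {1, -2, 0, 3, -1}  true
C4: max(7, 19) = 19  true
C5: |19 − 7| = 12  true
C6: |19 − 7| = 12; 12 ≤ 15  true
C7: 19 = 7×2 + 5, so 7 does not divide 19  false
C8: S = 12 is in {13, 12, 11, 15}  true

Violated: 7.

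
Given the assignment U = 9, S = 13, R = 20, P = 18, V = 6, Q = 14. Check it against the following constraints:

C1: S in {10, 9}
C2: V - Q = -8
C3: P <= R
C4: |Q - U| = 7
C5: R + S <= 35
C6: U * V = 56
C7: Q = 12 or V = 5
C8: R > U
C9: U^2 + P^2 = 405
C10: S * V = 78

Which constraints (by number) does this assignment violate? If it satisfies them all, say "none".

No — constraints 1, 4, 6, and 7 are not satisfied.

C1: S = 13 is not in {10, 9} — violated.
C2: V - Q = 6 - 14 = -8 — satisfied.
C3: P = 18, R = 20; 18 ≤ 20 — satisfied.
C4: |14 - 9| = 5, not 7 — violated.
C5: R + S = 20 + 13 = 33; 33 ≤ 35 — satisfied.
C6: U * V = 9 * 6 = 54, not 56 — violated.
C7: Q = 14 ≠ 12 and V = 6 ≠ 5; both disjuncts false — violated.
C8: R = 20, U = 9; 20 > 9 — satisfied.
C9: U^2 + P^2 = 9^2 + 18^2 = 81 + 324 = 405 — satisfied.
C10: S * V = 13 * 6 = 78 — satisfied.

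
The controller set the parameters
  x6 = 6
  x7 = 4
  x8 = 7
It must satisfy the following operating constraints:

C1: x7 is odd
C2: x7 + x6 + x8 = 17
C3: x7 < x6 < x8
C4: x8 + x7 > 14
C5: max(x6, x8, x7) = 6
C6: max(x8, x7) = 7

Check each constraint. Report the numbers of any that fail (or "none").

C1: x7 = 4 is even  ✗
C2: x7 + x6 + x8 = 4 + 6 + 7 = 17  ✓
C3: values 4 < 6 < 7  ✓
C4: x8 + x7 = 7 + 4 = 11; 11 ≤ 14, bound 14 not met  ✗
C5: max(6, 7, 4) = 7, not 6  ✗
C6: max(7, 4) = 7  ✓

Violated: 1, 4, 5.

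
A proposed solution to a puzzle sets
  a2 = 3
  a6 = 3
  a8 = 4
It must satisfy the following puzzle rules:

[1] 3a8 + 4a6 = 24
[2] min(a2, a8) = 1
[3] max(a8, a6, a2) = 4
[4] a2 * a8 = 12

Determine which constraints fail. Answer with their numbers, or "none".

Constraint 2 does not hold.

[1] 3a8 + 4a6 = 3(4) + 4(3) = 24  holds
[2] min(3, 4) = 3, not 1  fails
[3] max(4, 3, 3) = 4  holds
[4] a2 * a8 = 3 * 4 = 12  holds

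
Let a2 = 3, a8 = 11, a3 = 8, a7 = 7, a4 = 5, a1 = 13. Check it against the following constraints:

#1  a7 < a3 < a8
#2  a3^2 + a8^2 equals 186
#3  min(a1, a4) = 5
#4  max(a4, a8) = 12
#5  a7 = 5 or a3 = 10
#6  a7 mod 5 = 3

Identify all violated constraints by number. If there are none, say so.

The assignment fails constraints 2, 4, 5, 6.

#1 values 7 < 8 < 11 — satisfied.
#2 a3^2 + a8^2 = 8^2 + 11^2 = 64 + 121 = 185, not 186 — violated.
#3 min(13, 5) = 5 — satisfied.
#4 max(5, 11) = 11, not 12 — violated.
#5 a7 = 7 ≠ 5 and a3 = 8 ≠ 10; both disjuncts false — violated.
#6 7 mod 5 = 2, not 3 — violated.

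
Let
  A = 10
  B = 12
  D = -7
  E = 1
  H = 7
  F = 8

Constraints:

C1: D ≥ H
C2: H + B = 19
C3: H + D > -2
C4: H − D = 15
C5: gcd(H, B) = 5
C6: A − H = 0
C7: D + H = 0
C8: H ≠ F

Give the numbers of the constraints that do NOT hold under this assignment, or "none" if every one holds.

Constraints 1, 4, 5, 6 do not hold.

C1: D = -7, H = 7; -7 < 7 (want ≥)  no
C2: H + B = 7 + 12 = 19  yes
C3: H + D = 7 + (-7) = 0; 0 > -2  yes
C4: H − D = 7 − (-7) = 14, not 15  no
C5: gcd(7, 12) = 1, not 5  no
C6: A − H = 10 − 7 = 3, not 0  no
C7: D + H = -7 + 7 = 0  yes
C8: H = 7, F = 8; distinct  yes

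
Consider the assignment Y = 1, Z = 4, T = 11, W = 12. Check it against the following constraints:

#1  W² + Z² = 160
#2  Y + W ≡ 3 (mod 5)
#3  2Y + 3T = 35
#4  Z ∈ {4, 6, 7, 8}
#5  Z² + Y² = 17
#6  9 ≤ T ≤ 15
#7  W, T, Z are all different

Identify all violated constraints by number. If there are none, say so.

#1 W² + Z² = 12² + 4² = 144 + 16 = 160  ✓
#2 Y + W = 13; 13 mod 5 = 3  ✓
#3 2Y + 3T = 2(1) + 3(11) = 35  ✓
#4 Z = 4 is in {4, 6, 7, 8}  ✓
#5 Z² + Y² = 4² + 1² = 16 + 1 = 17  ✓
#6 T = 11 lies in [9, 15]  ✓
#7 values 12, 11, 4 are pairwise distinct  ✓

Yes — all constraints hold.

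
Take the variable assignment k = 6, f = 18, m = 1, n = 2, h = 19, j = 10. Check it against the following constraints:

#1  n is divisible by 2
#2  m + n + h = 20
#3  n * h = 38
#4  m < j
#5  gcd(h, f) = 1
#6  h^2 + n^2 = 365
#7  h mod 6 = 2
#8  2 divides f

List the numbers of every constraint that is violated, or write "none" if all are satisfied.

#1 2 / 2 = 1, so 2 divides 2 — OK.
#2 m + n + h = 1 + 2 + 19 = 22, not 20 — violated.
#3 n * h = 2 * 19 = 38 — OK.
#4 m = 1, j = 10; 1 < 10 — OK.
#5 gcd(19, 18) = 1 — OK.
#6 h^2 + n^2 = 19^2 + 2^2 = 361 + 4 = 365 — OK.
#7 19 mod 6 = 1, not 2 — violated.
#8 18 / 2 = 9, so 2 divides 18 — OK.

Constraints 2 and 7 do not hold.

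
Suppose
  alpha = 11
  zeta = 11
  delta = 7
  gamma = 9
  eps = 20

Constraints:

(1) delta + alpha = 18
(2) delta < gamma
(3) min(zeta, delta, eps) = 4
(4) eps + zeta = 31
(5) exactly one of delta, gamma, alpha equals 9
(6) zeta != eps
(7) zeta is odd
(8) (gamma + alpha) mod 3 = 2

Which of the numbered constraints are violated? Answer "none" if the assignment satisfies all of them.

(1) delta + alpha = 7 + 11 = 18  true
(2) delta = 7, gamma = 9; 7 < 9  true
(3) min(11, 7, 20) = 7, not 4  false
(4) eps + zeta = 20 + 11 = 31  true
(5) delta=7, gamma=9, alpha=11; 1 of them equals 9  true
(6) zeta = 11, eps = 20; distinct  true
(7) zeta = 11 is odd  true
(8) gamma + alpha = 20; 20 mod 3 = 2  true

Violated: 3.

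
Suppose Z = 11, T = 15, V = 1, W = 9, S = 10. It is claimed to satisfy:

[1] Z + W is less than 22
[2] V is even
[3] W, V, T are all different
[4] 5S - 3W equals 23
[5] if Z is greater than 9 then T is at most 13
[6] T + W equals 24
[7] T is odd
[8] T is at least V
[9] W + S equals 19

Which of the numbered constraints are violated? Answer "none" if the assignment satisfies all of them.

Violated: 2, 5.

[1] Z + W = 11 + 9 = 20; 20 < 22 — satisfied.
[2] V = 1 is odd — violated.
[3] values 9, 1, 15 are pairwise distinct — satisfied.
[4] 5S - 3W = 5(10) - 3(9) = 23 — satisfied.
[5] Z = 11 > 9, so we need T ≤ 13; but T = 15 > 13 — violated.
[6] T + W = 15 + 9 = 24 — satisfied.
[7] T = 15 is odd — satisfied.
[8] T = 15, V = 1; 15 ≥ 1 — satisfied.
[9] W + S = 9 + 10 = 19 — satisfied.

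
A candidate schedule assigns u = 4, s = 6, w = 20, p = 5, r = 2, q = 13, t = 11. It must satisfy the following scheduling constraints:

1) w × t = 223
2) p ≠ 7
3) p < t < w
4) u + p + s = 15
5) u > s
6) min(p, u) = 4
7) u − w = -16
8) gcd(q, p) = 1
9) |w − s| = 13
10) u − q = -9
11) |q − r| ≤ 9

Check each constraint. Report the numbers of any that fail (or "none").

1) w × t = 20 × 11 = 220, not 223  ✗
2) p = 5, and 5 ≠ 7  ✓
3) values 5 < 11 < 20  ✓
4) u + p + s = 4 + 5 + 6 = 15  ✓
5) u = 4, s = 6; 4 ≤ 6 (want >)  ✗
6) min(5, 4) = 4  ✓
7) u − w = 4 − 20 = -16  ✓
8) gcd(13, 5) = 1  ✓
9) |20 − 6| = 14, not 13  ✗
10) u − q = 4 − 13 = -9  ✓
11) |13 − 2| = 11; 11 > 9, exceeds bound 9  ✗

Constraints 1, 5, 9, and 11 are violated.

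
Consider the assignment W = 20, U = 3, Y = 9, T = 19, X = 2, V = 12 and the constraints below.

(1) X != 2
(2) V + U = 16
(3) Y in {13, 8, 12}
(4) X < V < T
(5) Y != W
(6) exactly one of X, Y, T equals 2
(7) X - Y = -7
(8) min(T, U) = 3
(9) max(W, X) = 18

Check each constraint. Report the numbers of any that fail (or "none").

Constraints 1, 2, 3, and 9 are violated.

(1) X = 2, but 2 is required to differ — does not hold.
(2) V + U = 12 + 3 = 15, not 16 — does not hold.
(3) Y = 9 is not in {13, 8, 12} — does not hold.
(4) values 2 < 12 < 19 — holds.
(5) Y = 9, W = 20; distinct — holds.
(6) X=2, Y=9, T=19; 1 of them equals 2 — holds.
(7) X - Y = 2 - 9 = -7 — holds.
(8) min(19, 3) = 3 — holds.
(9) max(20, 2) = 20, not 18 — does not hold.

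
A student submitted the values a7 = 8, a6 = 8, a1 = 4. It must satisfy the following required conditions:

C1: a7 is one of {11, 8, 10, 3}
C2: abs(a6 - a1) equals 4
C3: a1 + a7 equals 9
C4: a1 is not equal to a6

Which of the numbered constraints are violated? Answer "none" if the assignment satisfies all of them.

The assignment fails constraint 3.

C1: a7 = 8 is in {11, 8, 10, 3} — satisfied.
C2: abs(8 - 4) = 4 — satisfied.
C3: a1 + a7 = 4 + 8 = 12, not 9 — violated.
C4: a1 = 4, a6 = 8; distinct — satisfied.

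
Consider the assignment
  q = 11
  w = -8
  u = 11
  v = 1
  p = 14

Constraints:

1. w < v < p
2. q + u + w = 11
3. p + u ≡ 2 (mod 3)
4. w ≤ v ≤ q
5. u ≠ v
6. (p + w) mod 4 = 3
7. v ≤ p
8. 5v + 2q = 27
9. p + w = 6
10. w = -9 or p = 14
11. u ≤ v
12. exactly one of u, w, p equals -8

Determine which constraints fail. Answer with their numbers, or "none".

Violated: 2, 3, 6, and 11.

1. values -8 < 1 < 14  OK
2. q + u + w = 11 + 11 + (-8) = 14, not 11  FAIL
3. p + u = 25; 25 mod 3 = 1, not 2  FAIL
4. values -8 ≤ 1 ≤ 11  OK
5. u = 11, v = 1; distinct  OK
6. p + w = 6; 6 mod 4 = 2, not 3  FAIL
7. v = 1, p = 14; 1 ≤ 14  OK
8. 5v + 2q = 5(1) + 2(11) = 27  OK
9. p + w = 14 + (-8) = 6  OK
10. w = -8 ≠ -9, but p = 14 = 14 (second disjunct)  OK
11. u = 11, v = 1; 11 > 1 (want ≤)  FAIL
12. u=11, w=-8, p=14; 1 of them equals -8  OK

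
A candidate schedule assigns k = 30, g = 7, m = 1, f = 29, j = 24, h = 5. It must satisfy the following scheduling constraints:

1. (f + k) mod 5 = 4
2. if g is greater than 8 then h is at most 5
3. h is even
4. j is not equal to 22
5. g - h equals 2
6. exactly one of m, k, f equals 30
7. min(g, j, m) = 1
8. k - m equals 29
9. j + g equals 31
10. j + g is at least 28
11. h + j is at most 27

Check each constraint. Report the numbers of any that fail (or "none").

1. f + k = 59; 59 mod 5 = 4 — OK.
2. g = 7, not > 8; antecedent false, conditional vacuously true — OK.
3. h = 5 is odd — violated.
4. j = 24, and 24 ≠ 22 — OK.
5. g - h = 7 - 5 = 2 — OK.
6. m=1, k=30, f=29; 1 of them equals 30 — OK.
7. min(7, 24, 1) = 1 — OK.
8. k - m = 30 - 1 = 29 — OK.
9. j + g = 24 + 7 = 31 — OK.
10. j + g = 24 + 7 = 31; 31 ≥ 28 — OK.
11. h + j = 5 + 24 = 29; 29 > 27, bound 27 not met — violated.

No — constraints 3 and 11 are not satisfied.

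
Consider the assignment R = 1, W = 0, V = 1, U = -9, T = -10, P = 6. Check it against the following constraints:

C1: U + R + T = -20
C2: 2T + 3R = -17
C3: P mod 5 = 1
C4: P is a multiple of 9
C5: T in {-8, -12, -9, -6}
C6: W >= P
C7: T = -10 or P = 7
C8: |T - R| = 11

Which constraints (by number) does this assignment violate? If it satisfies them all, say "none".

C1: U + R + T = -9 + 1 + (-10) = -18, not -20  fails
C2: 2T + 3R = 2(-10) + 3(1) = -17  holds
C3: 6 mod 5 = 1  holds
C4: 6 = 9*0 + 6, so 9 does not divide 6  fails
C5: T = -10 is not in {-8, -12, -9, -6}  fails
C6: W = 0, P = 6; 0 < 6 (want ≥)  fails
C7: T = -10 = -10 (first disjunct)  holds
C8: |-10 - 1| = 11  holds

Constraints 1, 4, 5, and 6 do not hold.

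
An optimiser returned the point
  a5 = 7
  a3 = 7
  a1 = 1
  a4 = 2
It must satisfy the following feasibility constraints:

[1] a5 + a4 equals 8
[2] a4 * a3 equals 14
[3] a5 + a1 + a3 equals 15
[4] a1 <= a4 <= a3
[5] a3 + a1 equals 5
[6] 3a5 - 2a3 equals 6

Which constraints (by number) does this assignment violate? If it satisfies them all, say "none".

[1] a5 + a4 = 7 + 2 = 9, not 8  false
[2] a4 * a3 = 2 * 7 = 14  true
[3] a5 + a1 + a3 = 7 + 1 + 7 = 15  true
[4] values 1 <= 2 <= 7  true
[5] a3 + a1 = 7 + 1 = 8, not 5  false
[6] 3a5 - 2a3 = 3(7) - 2(7) = 7, not 6  false

Violated: 1, 5, 6.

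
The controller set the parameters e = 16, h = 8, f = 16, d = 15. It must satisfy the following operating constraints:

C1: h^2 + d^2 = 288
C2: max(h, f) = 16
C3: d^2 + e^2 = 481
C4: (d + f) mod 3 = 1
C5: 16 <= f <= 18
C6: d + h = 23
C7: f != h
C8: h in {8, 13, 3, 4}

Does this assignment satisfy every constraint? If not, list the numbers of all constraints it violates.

Constraint 1 is violated.

C1: h^2 + d^2 = 8^2 + 15^2 = 64 + 225 = 289, not 288 — does not hold.
C2: max(8, 16) = 16 — holds.
C3: d^2 + e^2 = 15^2 + 16^2 = 225 + 256 = 481 — holds.
C4: d + f = 31; 31 mod 3 = 1 — holds.
C5: f = 16 lies in [16, 18] — holds.
C6: d + h = 15 + 8 = 23 — holds.
C7: f = 16, h = 8; distinct — holds.
C8: h = 8 is in {8, 13, 3, 4} — holds.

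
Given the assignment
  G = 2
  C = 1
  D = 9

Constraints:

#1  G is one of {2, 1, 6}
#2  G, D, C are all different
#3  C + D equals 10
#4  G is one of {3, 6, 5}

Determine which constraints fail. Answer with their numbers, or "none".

Constraint 4 does not hold.

#1 G = 2 is in {2, 1, 6} — satisfied.
#2 values 2, 9, 1 are pairwise distinct — satisfied.
#3 C + D = 1 + 9 = 10 — satisfied.
#4 G = 2 is not in {3, 6, 5} — violated.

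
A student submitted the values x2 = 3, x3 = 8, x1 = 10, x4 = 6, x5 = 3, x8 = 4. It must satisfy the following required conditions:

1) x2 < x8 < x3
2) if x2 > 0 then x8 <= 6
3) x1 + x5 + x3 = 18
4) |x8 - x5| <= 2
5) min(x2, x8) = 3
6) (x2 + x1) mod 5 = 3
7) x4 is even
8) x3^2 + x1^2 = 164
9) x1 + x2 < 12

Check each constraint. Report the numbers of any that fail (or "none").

Violated: 3 and 9.

1) values 3 < 4 < 8  true
2) x2 = 3 > 0, so we need x8 ≤ 6; x8 = 4 ≤ 6  true
3) x1 + x5 + x3 = 10 + 3 + 8 = 21, not 18  false
4) |4 - 3| = 1; 1 ≤ 2  true
5) min(3, 4) = 3  true
6) x2 + x1 = 13; 13 mod 5 = 3  true
7) x4 = 6 is even  true
8) x3^2 + x1^2 = 8^2 + 10^2 = 64 + 100 = 164  true
9) x1 + x2 = 10 + 3 = 13; 13 ≥ 12, bound 12 not met  false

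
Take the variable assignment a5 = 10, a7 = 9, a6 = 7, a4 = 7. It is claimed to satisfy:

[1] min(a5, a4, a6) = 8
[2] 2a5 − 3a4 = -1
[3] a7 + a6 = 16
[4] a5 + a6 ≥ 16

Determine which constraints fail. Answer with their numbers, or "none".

[1] min(10, 7, 7) = 7, not 8 — violated.
[2] 2a5 − 3a4 = 2(10) − 3(7) = -1 — OK.
[3] a7 + a6 = 9 + 7 = 16 — OK.
[4] a5 + a6 = 10 + 7 = 17; 17 ≥ 16 — OK.

Violated: 1.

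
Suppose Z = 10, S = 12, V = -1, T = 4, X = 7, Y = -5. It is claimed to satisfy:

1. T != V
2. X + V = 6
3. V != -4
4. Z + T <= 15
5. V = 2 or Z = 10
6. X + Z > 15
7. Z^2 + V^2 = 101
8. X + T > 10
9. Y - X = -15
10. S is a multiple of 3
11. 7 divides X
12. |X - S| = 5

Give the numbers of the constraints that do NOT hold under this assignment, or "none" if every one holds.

1. T = 4, V = -1; distinct — holds.
2. X + V = 7 + (-1) = 6 — holds.
3. V = -1, and -1 ≠ -4 — holds.
4. Z + T = 10 + 4 = 14; 14 ≤ 15 — holds.
5. V = -1 ≠ 2, but Z = 10 = 10 (second disjunct) — holds.
6. X + Z = 7 + 10 = 17; 17 > 15 — holds.
7. Z^2 + V^2 = 10^2 + (-1)^2 = 100 + 1 = 101 — holds.
8. X + T = 7 + 4 = 11; 11 > 10 — holds.
9. Y - X = -5 - 7 = -12, not -15 — fails.
10. 12 / 3 = 4, so 3 divides 12 — holds.
11. 7 / 7 = 1, so 7 divides 7 — holds.
12. |7 - 12| = 5 — holds.

Constraint 9 is violated.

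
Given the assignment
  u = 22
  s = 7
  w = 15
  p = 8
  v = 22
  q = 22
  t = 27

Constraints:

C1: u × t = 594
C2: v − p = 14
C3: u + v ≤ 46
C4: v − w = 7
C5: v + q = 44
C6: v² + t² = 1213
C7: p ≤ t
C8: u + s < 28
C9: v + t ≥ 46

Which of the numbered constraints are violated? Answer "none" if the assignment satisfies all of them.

Violated: 8.

C1: u × t = 22 × 27 = 594 — holds.
C2: v − p = 22 − 8 = 14 — holds.
C3: u + v = 22 + 22 = 44; 44 ≤ 46 — holds.
C4: v − w = 22 − 15 = 7 — holds.
C5: v + q = 22 + 22 = 44 — holds.
C6: v² + t² = 22² + 27² = 484 + 729 = 1213 — holds.
C7: p = 8, t = 27; 8 ≤ 27 — holds.
C8: u + s = 22 + 7 = 29; 29 ≥ 28, bound 28 not met — fails.
C9: v + t = 22 + 27 = 49; 49 ≥ 46 — holds.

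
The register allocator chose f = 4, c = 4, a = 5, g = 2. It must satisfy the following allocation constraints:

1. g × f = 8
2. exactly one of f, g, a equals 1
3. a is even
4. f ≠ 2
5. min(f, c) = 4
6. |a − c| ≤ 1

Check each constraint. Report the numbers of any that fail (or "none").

The assignment fails constraints 2 and 3.

1. g × f = 2 × 4 = 8 — holds.
2. f=4, g=2, a=5; 0 of them equal 1, not exactly one — does not hold.
3. a = 5 is odd — does not hold.
4. f = 4, and 4 ≠ 2 — holds.
5. min(4, 4) = 4 — holds.
6. |5 − 4| = 1; 1 ≤ 1 — holds.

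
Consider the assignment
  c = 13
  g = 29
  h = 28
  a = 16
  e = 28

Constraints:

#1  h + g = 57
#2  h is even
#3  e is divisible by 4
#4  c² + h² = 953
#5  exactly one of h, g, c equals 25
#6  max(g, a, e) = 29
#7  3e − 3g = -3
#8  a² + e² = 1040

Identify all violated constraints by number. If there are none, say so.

Constraint 5 is violated.

#1 h + g = 28 + 29 = 57  ✔
#2 h = 28 is even  ✔
#3 28 / 4 = 7, so 4 divides 28  ✔
#4 c² + h² = 13² + 28² = 169 + 784 = 953  ✔
#5 h=28, g=29, c=13; 0 of them equal 25, not exactly one  ✘
#6 max(29, 16, 28) = 29  ✔
#7 3e − 3g = 3(28) − 3(29) = -3  ✔
#8 a² + e² = 16² + 28² = 256 + 784 = 1040  ✔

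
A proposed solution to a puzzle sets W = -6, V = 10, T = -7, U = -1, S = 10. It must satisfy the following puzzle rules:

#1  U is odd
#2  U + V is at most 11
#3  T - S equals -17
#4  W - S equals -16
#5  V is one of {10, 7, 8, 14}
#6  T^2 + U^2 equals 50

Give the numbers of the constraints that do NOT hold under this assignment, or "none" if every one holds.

#1 U = -1 is odd  ✓
#2 U + V = -1 + 10 = 9; 9 ≤ 11  ✓
#3 T - S = -7 - 10 = -17  ✓
#4 W - S = -6 - 10 = -16  ✓
#5 V = 10 is in {10, 7, 8, 14}  ✓
#6 T^2 + U^2 = (-7)^2 + (-1)^2 = 49 + 1 = 50  ✓

None — every constraint holds.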